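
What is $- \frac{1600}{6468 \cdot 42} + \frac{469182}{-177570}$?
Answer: $- \frac{887084843}{334985805} \approx -2.6481$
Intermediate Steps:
$- \frac{1600}{6468 \cdot 42} + \frac{469182}{-177570} = - \frac{1600}{271656} + 469182 \left(- \frac{1}{177570}\right) = \left(-1600\right) \frac{1}{271656} - \frac{78197}{29595} = - \frac{200}{33957} - \frac{78197}{29595} = - \frac{887084843}{334985805}$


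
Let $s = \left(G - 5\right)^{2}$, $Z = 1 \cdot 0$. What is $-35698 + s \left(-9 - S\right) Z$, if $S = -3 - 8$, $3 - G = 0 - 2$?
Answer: $-35698$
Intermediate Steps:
$Z = 0$
$G = 5$ ($G = 3 - \left(0 - 2\right) = 3 - -2 = 3 + 2 = 5$)
$S = -11$ ($S = -3 - 8 = -11$)
$s = 0$ ($s = \left(5 - 5\right)^{2} = 0^{2} = 0$)
$-35698 + s \left(-9 - S\right) Z = -35698 + 0 \left(-9 - -11\right) 0 = -35698 + 0 \left(-9 + 11\right) 0 = -35698 + 0 \cdot 2 \cdot 0 = -35698 + 0 \cdot 0 = -35698 + 0 = -35698$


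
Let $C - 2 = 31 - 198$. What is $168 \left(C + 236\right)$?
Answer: $11928$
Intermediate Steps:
$C = -165$ ($C = 2 + \left(31 - 198\right) = 2 - 167 = -165$)
$168 \left(C + 236\right) = 168 \left(-165 + 236\right) = 168 \cdot 71 = 11928$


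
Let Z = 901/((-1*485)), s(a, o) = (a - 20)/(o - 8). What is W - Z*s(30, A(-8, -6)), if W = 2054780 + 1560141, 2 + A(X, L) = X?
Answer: 3155825132/873 ≈ 3.6149e+6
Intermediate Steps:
A(X, L) = -2 + X
s(a, o) = (-20 + a)/(-8 + o)
Z = -901/485 (Z = 901/(-485) = 901*(-1/485) = -901/485 ≈ -1.8577)
W = 3614921
W - Z*s(30, A(-8, -6)) = 3614921 - (-901)*(-20 + 30)/(-8 + (-2 - 8))/485 = 3614921 - (-901)*10/(-8 - 10)/485 = 3614921 - (-901)*10/(-18)/485 = 3614921 - (-901)*(-1/18*10)/485 = 3614921 - (-901)*(-5)/(485*9) = 3614921 - 1*901/873 = 3614921 - 901/873 = 3155825132/873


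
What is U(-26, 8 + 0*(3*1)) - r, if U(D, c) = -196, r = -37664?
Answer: 37468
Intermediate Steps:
U(-26, 8 + 0*(3*1)) - r = -196 - 1*(-37664) = -196 + 37664 = 37468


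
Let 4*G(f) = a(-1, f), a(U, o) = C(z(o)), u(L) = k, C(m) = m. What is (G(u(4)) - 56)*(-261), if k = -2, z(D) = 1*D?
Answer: 29493/2 ≈ 14747.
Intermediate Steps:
z(D) = D
u(L) = -2
a(U, o) = o
G(f) = f/4
(G(u(4)) - 56)*(-261) = ((1/4)*(-2) - 56)*(-261) = (-1/2 - 56)*(-261) = -113/2*(-261) = 29493/2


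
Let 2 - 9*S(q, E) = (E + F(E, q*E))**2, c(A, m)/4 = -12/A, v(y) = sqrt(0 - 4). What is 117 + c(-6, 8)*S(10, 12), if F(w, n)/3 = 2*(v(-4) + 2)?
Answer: -2387/9 - 512*I ≈ -265.22 - 512.0*I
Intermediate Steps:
v(y) = 2*I (v(y) = sqrt(-4) = 2*I)
F(w, n) = 12 + 12*I (F(w, n) = 3*(2*(2*I + 2)) = 3*(2*(2 + 2*I)) = 3*(4 + 4*I) = 12 + 12*I)
c(A, m) = -48/A (c(A, m) = 4*(-12/A) = -48/A)
S(q, E) = 2/9 - (12 + E + 12*I)**2/9 (S(q, E) = 2/9 - (E + (12 + 12*I))**2/9 = 2/9 - (12 + E + 12*I)**2/9)
117 + c(-6, 8)*S(10, 12) = 117 + (-48/(-6))*(2/9 - (12 + 12 + 12*I)**2/9) = 117 + (-48*(-1/6))*(2/9 - (24 + 12*I)**2/9) = 117 + 8*(2/9 - (24 + 12*I)**2/9) = 117 + (16/9 - 8*(24 + 12*I)**2/9) = 1069/9 - 8*(24 + 12*I)**2/9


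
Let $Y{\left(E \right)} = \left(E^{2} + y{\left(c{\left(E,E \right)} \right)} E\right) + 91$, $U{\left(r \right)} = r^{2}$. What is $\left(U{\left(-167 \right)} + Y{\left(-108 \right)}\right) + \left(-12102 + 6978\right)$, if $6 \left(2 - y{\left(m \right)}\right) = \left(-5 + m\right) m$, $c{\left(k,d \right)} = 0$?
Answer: $34304$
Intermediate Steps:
$y{\left(m \right)} = 2 - \frac{m \left(-5 + m\right)}{6}$ ($y{\left(m \right)} = 2 - \frac{\left(-5 + m\right) m}{6} = 2 - \frac{m \left(-5 + m\right)}{6}$)
$Y{\left(E \right)} = 91 + E^{2} + 2 E$ ($Y{\left(E \right)} = \left(E^{2} + \left(2 - \frac{0^{2}}{6} + \frac{5}{6} \cdot 0\right) E\right) + 91 = \left(E^{2} + \left(2 - 0 + 0\right) E\right) + 91 = \left(E^{2} + \left(2 + 0 + 0\right) E\right) + 91 = \left(E^{2} + 2 E\right) + 91 = 91 + E^{2} + 2 E$)
$\left(U{\left(-167 \right)} + Y{\left(-108 \right)}\right) + \left(-12102 + 6978\right) = \left(\left(-167\right)^{2} + \left(91 + \left(-108\right)^{2} + 2 \left(-108\right)\right)\right) + \left(-12102 + 6978\right) = \left(27889 + \left(91 + 11664 - 216\right)\right) - 5124 = \left(27889 + 11539\right) - 5124 = 39428 - 5124 = 34304$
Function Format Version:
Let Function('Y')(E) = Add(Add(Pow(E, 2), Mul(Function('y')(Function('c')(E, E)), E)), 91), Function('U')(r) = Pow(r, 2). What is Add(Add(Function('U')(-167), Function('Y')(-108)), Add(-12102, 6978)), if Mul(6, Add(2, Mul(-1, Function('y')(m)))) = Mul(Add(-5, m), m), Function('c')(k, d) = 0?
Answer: 34304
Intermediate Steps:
Function('y')(m) = Add(2, Mul(Rational(-1, 6), m, Add(-5, m))) (Function('y')(m) = Add(2, Mul(Rational(-1, 6), Mul(Add(-5, m), m))) = Add(2, Mul(Rational(-1, 6), Mul(m, Add(-5, m)))) = Add(2, Mul(Rational(-1, 6), m, Add(-5, m))))
Function('Y')(E) = Add(91, Pow(E, 2), Mul(2, E)) (Function('Y')(E) = Add(Add(Pow(E, 2), Mul(Add(2, Mul(Rational(-1, 6), Pow(0, 2)), Mul(Rational(5, 6), 0)), E)), 91) = Add(Add(Pow(E, 2), Mul(Add(2, Mul(Rational(-1, 6), 0), 0), E)), 91) = Add(Add(Pow(E, 2), Mul(Add(2, 0, 0), E)), 91) = Add(Add(Pow(E, 2), Mul(2, E)), 91) = Add(91, Pow(E, 2), Mul(2, E)))
Add(Add(Function('U')(-167), Function('Y')(-108)), Add(-12102, 6978)) = Add(Add(Pow(-167, 2), Add(91, Pow(-108, 2), Mul(2, -108))), Add(-12102, 6978)) = Add(Add(27889, Add(91, 11664, -216)), -5124) = Add(Add(27889, 11539), -5124) = Add(39428, -5124) = 34304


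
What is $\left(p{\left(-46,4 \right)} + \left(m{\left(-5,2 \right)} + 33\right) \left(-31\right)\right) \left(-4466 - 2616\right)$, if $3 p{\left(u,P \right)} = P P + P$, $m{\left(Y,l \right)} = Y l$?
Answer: $\frac{15006758}{3} \approx 5.0023 \cdot 10^{6}$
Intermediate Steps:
$p{\left(u,P \right)} = \frac{P}{3} + \frac{P^{2}}{3}$ ($p{\left(u,P \right)} = \frac{P P + P}{3} = \frac{P^{2} + P}{3} = \frac{P + P^{2}}{3} = \frac{P}{3} + \frac{P^{2}}{3}$)
$\left(p{\left(-46,4 \right)} + \left(m{\left(-5,2 \right)} + 33\right) \left(-31\right)\right) \left(-4466 - 2616\right) = \left(\frac{1}{3} \cdot 4 \left(1 + 4\right) + \left(\left(-5\right) 2 + 33\right) \left(-31\right)\right) \left(-4466 - 2616\right) = \left(\frac{1}{3} \cdot 4 \cdot 5 + \left(-10 + 33\right) \left(-31\right)\right) \left(-7082\right) = \left(\frac{20}{3} + 23 \left(-31\right)\right) \left(-7082\right) = \left(\frac{20}{3} - 713\right) \left(-7082\right) = \left(- \frac{2119}{3}\right) \left(-7082\right) = \frac{15006758}{3}$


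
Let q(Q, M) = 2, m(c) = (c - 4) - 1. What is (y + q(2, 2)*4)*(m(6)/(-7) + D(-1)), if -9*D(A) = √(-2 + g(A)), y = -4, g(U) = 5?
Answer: -4/7 - 4*√3/9 ≈ -1.3412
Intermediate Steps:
m(c) = -5 + c (m(c) = (-4 + c) - 1 = -5 + c)
D(A) = -√3/9 (D(A) = -√(-2 + 5)/9 = -√3/9)
(y + q(2, 2)*4)*(m(6)/(-7) + D(-1)) = (-4 + 2*4)*((-5 + 6)/(-7) - √3/9) = (-4 + 8)*(1*(-⅐) - √3/9) = 4*(-⅐ - √3/9) = -4/7 - 4*√3/9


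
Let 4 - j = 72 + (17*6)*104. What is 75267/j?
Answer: -75267/10676 ≈ -7.0501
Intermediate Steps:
j = -10676 (j = 4 - (72 + (17*6)*104) = 4 - (72 + 102*104) = 4 - (72 + 10608) = 4 - 1*10680 = 4 - 10680 = -10676)
75267/j = 75267/(-10676) = 75267*(-1/10676) = -75267/10676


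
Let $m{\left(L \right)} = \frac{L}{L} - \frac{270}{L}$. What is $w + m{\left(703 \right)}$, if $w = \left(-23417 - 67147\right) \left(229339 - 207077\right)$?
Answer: $- \frac{1417343444471}{703} \approx -2.0161 \cdot 10^{9}$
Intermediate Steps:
$m{\left(L \right)} = 1 - \frac{270}{L}$
$w = -2016135768$ ($w = \left(-90564\right) 22262 = -2016135768$)
$w + m{\left(703 \right)} = -2016135768 + \frac{-270 + 703}{703} = -2016135768 + \frac{1}{703} \cdot 433 = -2016135768 + \frac{433}{703} = - \frac{1417343444471}{703}$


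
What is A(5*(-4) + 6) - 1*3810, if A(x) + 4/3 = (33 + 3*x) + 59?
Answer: -11284/3 ≈ -3761.3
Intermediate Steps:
A(x) = 272/3 + 3*x (A(x) = -4/3 + ((33 + 3*x) + 59) = -4/3 + (92 + 3*x) = 272/3 + 3*x)
A(5*(-4) + 6) - 1*3810 = (272/3 + 3*(5*(-4) + 6)) - 1*3810 = (272/3 + 3*(-20 + 6)) - 3810 = (272/3 + 3*(-14)) - 3810 = (272/3 - 42) - 3810 = 146/3 - 3810 = -11284/3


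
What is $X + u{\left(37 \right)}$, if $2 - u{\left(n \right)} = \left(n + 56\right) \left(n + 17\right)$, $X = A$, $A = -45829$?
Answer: $-50849$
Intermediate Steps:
$X = -45829$
$u{\left(n \right)} = 2 - \left(17 + n\right) \left(56 + n\right)$ ($u{\left(n \right)} = 2 - \left(n + 56\right) \left(n + 17\right) = 2 - \left(56 + n\right) \left(17 + n\right) = 2 - \left(17 + n\right) \left(56 + n\right)$)
$X + u{\left(37 \right)} = -45829 - 5020 = -50849$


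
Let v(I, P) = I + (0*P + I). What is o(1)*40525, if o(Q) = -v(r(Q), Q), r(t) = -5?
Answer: 405250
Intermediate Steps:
v(I, P) = 2*I (v(I, P) = I + (0 + I) = I + I = 2*I)
o(Q) = 10 (o(Q) = -2*(-5) = -1*(-10) = 10)
o(1)*40525 = 10*40525 = 405250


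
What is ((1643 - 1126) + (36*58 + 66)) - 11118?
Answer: -8447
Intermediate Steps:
((1643 - 1126) + (36*58 + 66)) - 11118 = (517 + (2088 + 66)) - 11118 = (517 + 2154) - 11118 = 2671 - 11118 = -8447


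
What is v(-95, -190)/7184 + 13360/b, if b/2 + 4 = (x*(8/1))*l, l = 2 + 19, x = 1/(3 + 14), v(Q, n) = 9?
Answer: 40790797/35920 ≈ 1135.6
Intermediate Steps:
x = 1/17 ≈ 0.058824
l = 21
b = 200/17 (b = -8 + 2*(((8/1)/17)*21) = -8 + 2*(((8*1)/17)*21) = -8 + 2*(((1/17)*8)*21) = -8 + 2*((8/17)*21) = -8 + 2*(168/17) = -8 + 336/17 = 200/17 ≈ 11.765)
v(-95, -190)/7184 + 13360/b = 9/7184 + 13360/(200/17) = 9*(1/7184) + 13360*(17/200) = 9/7184 + 5678/5 = 40790797/35920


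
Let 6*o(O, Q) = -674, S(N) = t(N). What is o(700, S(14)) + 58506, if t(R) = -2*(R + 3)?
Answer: 175181/3 ≈ 58394.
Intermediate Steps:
t(R) = -6 - 2*R (t(R) = -2*(3 + R) = -6 - 2*R)
S(N) = -6 - 2*N
o(O, Q) = -337/3 (o(O, Q) = (1/6)*(-674) = -337/3)
o(700, S(14)) + 58506 = -337/3 + 58506 = 175181/3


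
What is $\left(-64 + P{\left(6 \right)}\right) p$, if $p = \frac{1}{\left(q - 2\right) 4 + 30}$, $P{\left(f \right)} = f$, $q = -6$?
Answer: $29$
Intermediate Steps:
$p = - \frac{1}{2}$ ($p = \frac{1}{\left(-6 - 2\right) 4 + 30} = \frac{1}{\left(-8\right) 4 + 30} = \frac{1}{-32 + 30} = \frac{1}{-2} = - \frac{1}{2} \approx -0.5$)
$\left(-64 + P{\left(6 \right)}\right) p = \left(-64 + 6\right) \left(- \frac{1}{2}\right) = \left(-58\right) \left(- \frac{1}{2}\right) = 29$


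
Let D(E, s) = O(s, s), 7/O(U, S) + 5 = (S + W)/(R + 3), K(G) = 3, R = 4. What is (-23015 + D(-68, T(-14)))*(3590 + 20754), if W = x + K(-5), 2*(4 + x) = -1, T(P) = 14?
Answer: -25214857912/45 ≈ -5.6033e+8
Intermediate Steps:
x = -9/2 (x = -4 + (1/2)*(-1) = -4 - 1/2 = -9/2 ≈ -4.5000)
W = -3/2 (W = -9/2 + 3 = -3/2 ≈ -1.5000)
O(U, S) = 7/(-73/14 + S/7) (O(U, S) = 7/(-5 + (S - 3/2)/(4 + 3)) = 7/(-5 + (-3/2 + S)/7) = 7/(-5 + (-3/2 + S)*(1/7)) = 7/(-5 + (-3/14 + S/7)) = 7/(-73/14 + S/7))
D(E, s) = 98/(-73 + 2*s)
(-23015 + D(-68, T(-14)))*(3590 + 20754) = (-23015 + 98/(-73 + 2*14))*(3590 + 20754) = (-23015 + 98/(-73 + 28))*24344 = (-23015 + 98/(-45))*24344 = (-23015 + 98*(-1/45))*24344 = (-23015 - 98/45)*24344 = -1035773/45*24344 = -25214857912/45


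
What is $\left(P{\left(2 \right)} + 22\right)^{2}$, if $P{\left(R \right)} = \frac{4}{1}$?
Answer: $676$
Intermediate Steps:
$P{\left(R \right)} = 4$ ($P{\left(R \right)} = 4 \cdot 1 = 4$)
$\left(P{\left(2 \right)} + 22\right)^{2} = \left(4 + 22\right)^{2} = 26^{2} = 676$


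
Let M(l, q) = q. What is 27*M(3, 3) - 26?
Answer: 55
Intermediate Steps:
27*M(3, 3) - 26 = 27*3 - 26 = 81 - 26 = 55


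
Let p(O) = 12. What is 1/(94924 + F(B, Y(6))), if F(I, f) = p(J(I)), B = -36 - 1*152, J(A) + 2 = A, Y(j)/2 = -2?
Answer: 1/94936 ≈ 1.0533e-5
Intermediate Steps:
Y(j) = -4 (Y(j) = 2*(-2) = -4)
J(A) = -2 + A
B = -188 (B = -36 - 152 = -188)
F(I, f) = 12
1/(94924 + F(B, Y(6))) = 1/(94924 + 12) = 1/94936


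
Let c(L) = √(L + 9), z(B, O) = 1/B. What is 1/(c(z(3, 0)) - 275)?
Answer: -825/226847 - 2*√21/226847 ≈ -0.0036772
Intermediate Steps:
c(L) = √(9 + L)
1/(c(z(3, 0)) - 275) = 1/(√(9 + 1/3) - 275) = 1/(√(9 + ⅓) - 275) = 1/(√(28/3) - 275) = 1/(2*√21/3 - 275) = 1/(-275 + 2*√21/3)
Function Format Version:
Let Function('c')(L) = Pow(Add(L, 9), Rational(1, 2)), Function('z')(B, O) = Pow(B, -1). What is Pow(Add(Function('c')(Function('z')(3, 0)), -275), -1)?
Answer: Add(Rational(-825, 226847), Mul(Rational(-2, 226847), Pow(21, Rational(1, 2)))) ≈ -0.0036772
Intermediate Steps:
Function('c')(L) = Pow(Add(9, L), Rational(1, 2))
Pow(Add(Function('c')(Function('z')(3, 0)), -275), -1) = Pow(Add(Pow(Add(9, Pow(3, -1)), Rational(1, 2)), -275), -1) = Pow(Add(Pow(Add(9, Rational(1, 3)), Rational(1, 2)), -275), -1) = Pow(Add(Pow(Rational(28, 3), Rational(1, 2)), -275), -1) = Pow(Add(Mul(Rational(2, 3), Pow(21, Rational(1, 2))), -275), -1) = Pow(Add(-275, Mul(Rational(2, 3), Pow(21, Rational(1, 2)))), -1)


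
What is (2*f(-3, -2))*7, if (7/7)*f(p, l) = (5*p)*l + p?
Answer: 378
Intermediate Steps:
f(p, l) = p + 5*l*p (f(p, l) = (5*p)*l + p = 5*l*p + p = p + 5*l*p)
(2*f(-3, -2))*7 = (2*(-3*(1 + 5*(-2))))*7 = (2*(-3*(1 - 10)))*7 = (2*(-3*(-9)))*7 = (2*27)*7 = 54*7 = 378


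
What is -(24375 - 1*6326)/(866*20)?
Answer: -18049/17320 ≈ -1.0421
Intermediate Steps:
-(24375 - 1*6326)/(866*20) = -(24375 - 6326)/17320 = -18049/17320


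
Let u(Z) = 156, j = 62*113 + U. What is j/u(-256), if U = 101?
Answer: 2369/52 ≈ 45.558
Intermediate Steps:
j = 7107 (j = 62*113 + 101 = 7006 + 101 = 7107)
j/u(-256) = 7107/156 = 7107*(1/156) = 2369/52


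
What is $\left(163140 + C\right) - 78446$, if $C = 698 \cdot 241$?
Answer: $252912$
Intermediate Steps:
$C = 168218$
$\left(163140 + C\right) - 78446 = \left(163140 + 168218\right) - 78446 = 331358 - 78446 = 252912$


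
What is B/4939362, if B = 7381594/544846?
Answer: 3690797/1345595814126 ≈ 2.7429e-6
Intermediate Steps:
B = 3690797/272423 (B = 7381594*(1/544846) = 3690797/272423 ≈ 13.548)
B/4939362 = (3690797/272423)/4939362 = (3690797/272423)*(1/4939362) = 3690797/1345595814126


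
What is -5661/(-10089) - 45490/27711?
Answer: -33564071/31064031 ≈ -1.0805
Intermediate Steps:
-5661/(-10089) - 45490/27711 = -5661*(-1/10089) - 45490*1/27711 = 629/1121 - 45490/27711 = -33564071/31064031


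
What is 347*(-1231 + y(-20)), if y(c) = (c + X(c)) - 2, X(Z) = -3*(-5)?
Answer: -429586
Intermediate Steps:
X(Z) = 15
y(c) = 13 + c (y(c) = (c + 15) - 2 = (15 + c) - 2 = 13 + c)
347*(-1231 + y(-20)) = 347*(-1231 + (13 - 20)) = 347*(-1231 - 7) = 347*(-1238) = -429586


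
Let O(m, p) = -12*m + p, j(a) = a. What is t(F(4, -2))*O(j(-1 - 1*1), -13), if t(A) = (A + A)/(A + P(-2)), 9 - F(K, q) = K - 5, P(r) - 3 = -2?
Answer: 20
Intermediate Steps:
P(r) = 1 (P(r) = 3 - 2 = 1)
F(K, q) = 14 - K (F(K, q) = 9 - (K - 5) = 9 - (-5 + K) = 9 + (5 - K) = 14 - K)
t(A) = 2*A/(1 + A) (t(A) = (A + A)/(A + 1) = (2*A)/(1 + A) = 2*A/(1 + A))
O(m, p) = p - 12*m
t(F(4, -2))*O(j(-1 - 1*1), -13) = (2*(14 - 1*4)/(1 + (14 - 1*4)))*(-13 - 12*(-1 - 1*1)) = (2*(14 - 4)/(1 + (14 - 4)))*(-13 - 12*(-1 - 1)) = (2*10/(1 + 10))*(-13 - 12*(-2)) = (2*10/11)*(-13 + 24) = (2*10*(1/11))*11 = (20/11)*11 = 20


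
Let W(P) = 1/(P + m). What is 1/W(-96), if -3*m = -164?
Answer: -124/3 ≈ -41.333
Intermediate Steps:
m = 164/3 (m = -⅓*(-164) = 164/3 ≈ 54.667)
W(P) = 1/(164/3 + P) (W(P) = 1/(P + 164/3) = 1/(164/3 + P))
1/W(-96) = 1/(3/(164 + 3*(-96))) = 1/(3/(164 - 288)) = 1/(3/(-124)) = 1/(3*(-1/124)) = 1/(-3/124) = -124/3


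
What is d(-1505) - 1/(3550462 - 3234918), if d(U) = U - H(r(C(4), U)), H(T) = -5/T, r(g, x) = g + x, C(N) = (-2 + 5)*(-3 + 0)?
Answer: -359495335657/238866808 ≈ -1505.0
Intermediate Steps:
C(N) = -9 (C(N) = 3*(-3) = -9)
d(U) = U + 5/(-9 + U) (d(U) = U - (-5)/(-9 + U) = U + 5/(-9 + U))
d(-1505) - 1/(3550462 - 3234918) = (5 - 1505*(-9 - 1505))/(-9 - 1505) - 1/(3550462 - 3234918) = (5 - 1505*(-1514))/(-1514) - 1/315544 = -(5 + 2278570)/1514 - 1*1/315544 = -1/1514*2278575 - 1/315544 = -2278575/1514 - 1/315544 = -359495335657/238866808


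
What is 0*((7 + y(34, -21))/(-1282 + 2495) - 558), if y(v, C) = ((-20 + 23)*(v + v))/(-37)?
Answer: 0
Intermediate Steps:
y(v, C) = -6*v/37 (y(v, C) = (3*(2*v))*(-1/37) = (6*v)*(-1/37) = -6*v/37)
0*((7 + y(34, -21))/(-1282 + 2495) - 558) = 0*((7 - 6/37*34)/(-1282 + 2495) - 558) = 0*((7 - 204/37)/1213 - 558) = 0*((55/37)*(1/1213) - 558) = 0*(55/44881 - 558) = 0*(-25043543/44881) = 0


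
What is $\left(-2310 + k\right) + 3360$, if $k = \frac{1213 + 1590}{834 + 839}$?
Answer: $\frac{1759453}{1673} \approx 1051.7$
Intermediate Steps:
$k = \frac{2803}{1673} \approx 1.6754$
$\left(-2310 + k\right) + 3360 = \left(-2310 + \frac{2803}{1673}\right) + 3360 = - \frac{3861827}{1673} + 3360 = \frac{1759453}{1673}$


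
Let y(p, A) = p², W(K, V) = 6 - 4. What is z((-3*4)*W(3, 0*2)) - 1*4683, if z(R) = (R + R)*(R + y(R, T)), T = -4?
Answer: -31179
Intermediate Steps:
W(K, V) = 2
z(R) = 2*R*(R + R²) (z(R) = (R + R)*(R + R²) = (2*R)*(R + R²) = 2*R*(R + R²))
z((-3*4)*W(3, 0*2)) - 1*4683 = 2*(-3*4*2)²*(1 - 3*4*2) - 1*4683 = 2*(-12*2)²*(1 - 12*2) - 4683 = 2*(-24)²*(1 - 24) - 4683 = 2*576*(-23) - 4683 = -26496 - 4683 = -31179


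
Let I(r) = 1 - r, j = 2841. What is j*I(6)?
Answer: -14205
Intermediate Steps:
j*I(6) = 2841*(1 - 1*6) = 2841*(1 - 6) = 2841*(-5) = -14205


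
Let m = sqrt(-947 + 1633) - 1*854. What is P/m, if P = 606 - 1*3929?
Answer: 202703/52045 + 3323*sqrt(14)/104090 ≈ 4.0142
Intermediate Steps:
P = -3323 (P = 606 - 3929 = -3323)
m = -854 + 7*sqrt(14) (m = sqrt(686) - 854 = 7*sqrt(14) - 854 = -854 + 7*sqrt(14) ≈ -827.81)
P/m = -3323/(-854 + 7*sqrt(14))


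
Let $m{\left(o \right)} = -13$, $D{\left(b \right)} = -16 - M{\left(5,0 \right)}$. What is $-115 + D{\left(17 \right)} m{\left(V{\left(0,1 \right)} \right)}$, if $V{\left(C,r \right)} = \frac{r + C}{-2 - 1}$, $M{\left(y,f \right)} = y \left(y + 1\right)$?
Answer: $483$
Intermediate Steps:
$M{\left(y,f \right)} = y \left(1 + y\right)$
$V{\left(C,r \right)} = - \frac{C}{3} - \frac{r}{3}$ ($V{\left(C,r \right)} = \frac{C + r}{-3} = \left(C + r\right) \left(- \frac{1}{3}\right) = - \frac{C}{3} - \frac{r}{3}$)
$D{\left(b \right)} = -46$ ($D{\left(b \right)} = -16 - 5 \left(1 + 5\right) = -16 - 5 \cdot 6 = -16 - 30 = -46$)
$-115 + D{\left(17 \right)} m{\left(V{\left(0,1 \right)} \right)} = -115 - -598 = -115 + 598 = 483$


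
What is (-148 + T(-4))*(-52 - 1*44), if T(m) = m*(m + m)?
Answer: 11136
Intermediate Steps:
T(m) = 2*m**2 (T(m) = m*(2*m) = 2*m**2)
(-148 + T(-4))*(-52 - 1*44) = (-148 + 2*(-4)**2)*(-52 - 1*44) = (-148 + 2*16)*(-52 - 44) = (-148 + 32)*(-96) = -116*(-96) = 11136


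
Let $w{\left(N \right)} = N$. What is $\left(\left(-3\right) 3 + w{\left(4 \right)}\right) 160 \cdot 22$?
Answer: $-17600$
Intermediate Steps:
$\left(\left(-3\right) 3 + w{\left(4 \right)}\right) 160 \cdot 22 = \left(\left(-3\right) 3 + 4\right) 160 \cdot 22 = \left(-9 + 4\right) 3520 = \left(-5\right) 3520 = -17600$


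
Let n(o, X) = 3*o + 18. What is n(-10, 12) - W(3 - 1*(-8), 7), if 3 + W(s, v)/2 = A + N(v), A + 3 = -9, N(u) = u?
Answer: 4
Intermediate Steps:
n(o, X) = 18 + 3*o
A = -12 (A = -3 - 9 = -12)
W(s, v) = -30 + 2*v (W(s, v) = -6 + 2*(-12 + v) = -6 + (-24 + 2*v) = -30 + 2*v)
n(-10, 12) - W(3 - 1*(-8), 7) = (18 + 3*(-10)) - (-30 + 2*7) = (18 - 30) - (-30 + 14) = -12 - 1*(-16) = -12 + 16 = 4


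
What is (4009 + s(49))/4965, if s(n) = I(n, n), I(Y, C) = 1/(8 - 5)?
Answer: 12028/14895 ≈ 0.80752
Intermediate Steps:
I(Y, C) = 1/3
s(n) = 1/3
(4009 + s(49))/4965 = (4009 + 1/3)/4965 = (12028/3)*(1/4965) = 12028/14895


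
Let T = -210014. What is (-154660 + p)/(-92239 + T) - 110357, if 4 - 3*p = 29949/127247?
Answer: -344140333401320/3118442229 ≈ -1.1036e+5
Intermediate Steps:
p = 479039/381741 (p = 4/3 - 9983/127247 = 479039/381741 ≈ 1.2549)
(-154660 + p)/(-92239 + T) - 110357 = (-154660 + 479039/381741)/(-92239 - 210014) - 110357 = -59039584021/381741/(-302253) - 110357 = -59039584021/381741*(-1/302253) - 110357 = 1595664433/3118442229 - 110357 = -344140333401320/3118442229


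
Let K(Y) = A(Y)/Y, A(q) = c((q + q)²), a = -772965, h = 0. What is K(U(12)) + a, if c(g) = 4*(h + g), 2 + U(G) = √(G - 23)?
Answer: -772997 + 16*I*√11 ≈ -7.73e+5 + 53.066*I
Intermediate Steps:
U(G) = -2 + √(-23 + G) (U(G) = -2 + √(G - 23) = -2 + √(-23 + G))
c(g) = 4*g (c(g) = 4*(0 + g) = 4*g)
A(q) = 16*q² (A(q) = 4*(q + q)² = 4*(2*q)² = 4*(4*q²) = 16*q²)
K(Y) = 16*Y (K(Y) = (16*Y²)/Y = 16*Y)
K(U(12)) + a = 16*(-2 + √(-23 + 12)) - 772965 = 16*(-2 + √(-11)) - 772965 = 16*(-2 + I*√11) - 772965 = (-32 + 16*I*√11) - 772965 = -772997 + 16*I*√11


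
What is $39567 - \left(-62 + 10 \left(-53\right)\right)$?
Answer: $40159$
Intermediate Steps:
$39567 - \left(-62 + 10 \left(-53\right)\right) = 39567 - \left(-62 - 530\right) = 39567 - -592 = 39567 + 592 = 40159$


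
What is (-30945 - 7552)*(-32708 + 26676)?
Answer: 232213904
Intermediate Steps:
(-30945 - 7552)*(-32708 + 26676) = -38497*(-6032) = 232213904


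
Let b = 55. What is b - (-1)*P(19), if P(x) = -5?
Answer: 50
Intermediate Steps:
b - (-1)*P(19) = 55 - (-1)*(-5) = 55 - 1*5 = 55 - 5 = 50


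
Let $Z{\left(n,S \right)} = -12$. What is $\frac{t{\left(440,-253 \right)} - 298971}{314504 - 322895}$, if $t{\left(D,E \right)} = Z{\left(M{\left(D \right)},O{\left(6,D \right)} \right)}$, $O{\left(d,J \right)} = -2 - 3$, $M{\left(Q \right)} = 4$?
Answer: $\frac{99661}{2797} \approx 35.631$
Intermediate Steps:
$O{\left(d,J \right)} = -5$
$t{\left(D,E \right)} = -12$
$\frac{t{\left(440,-253 \right)} - 298971}{314504 - 322895} = \frac{-12 - 298971}{314504 - 322895} = - \frac{298983}{-8391} = \left(-298983\right) \left(- \frac{1}{8391}\right) = \frac{99661}{2797}$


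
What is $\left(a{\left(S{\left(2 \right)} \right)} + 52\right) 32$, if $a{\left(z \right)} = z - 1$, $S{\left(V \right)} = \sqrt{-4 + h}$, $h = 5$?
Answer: $1664$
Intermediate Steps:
$S{\left(V \right)} = 1$ ($S{\left(V \right)} = \sqrt{-4 + 5} = \sqrt{1} = 1$)
$a{\left(z \right)} = -1 + z$
$\left(a{\left(S{\left(2 \right)} \right)} + 52\right) 32 = \left(\left(-1 + 1\right) + 52\right) 32 = \left(0 + 52\right) 32 = 52 \cdot 32 = 1664$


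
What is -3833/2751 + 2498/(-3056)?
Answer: -9292823/4203528 ≈ -2.2107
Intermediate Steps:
-3833/2751 + 2498/(-3056) = -3833*1/2751 + 2498*(-1/3056) = -3833/2751 - 1249/1528 = -9292823/4203528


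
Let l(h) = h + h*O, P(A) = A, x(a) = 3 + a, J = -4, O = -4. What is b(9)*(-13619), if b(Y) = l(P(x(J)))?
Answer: -40857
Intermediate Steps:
l(h) = -3*h (l(h) = h + h*(-4) = h - 4*h = -3*h)
b(Y) = 3 (b(Y) = -3*(3 - 4) = -3*(-1) = 3)
b(9)*(-13619) = 3*(-13619) = -40857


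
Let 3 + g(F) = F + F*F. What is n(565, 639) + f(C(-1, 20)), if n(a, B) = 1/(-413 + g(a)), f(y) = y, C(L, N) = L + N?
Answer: 6068107/319374 ≈ 19.000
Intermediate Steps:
g(F) = -3 + F + F² (g(F) = -3 + (F + F*F) = -3 + (F + F²) = -3 + F + F²)
n(a, B) = 1/(-416 + a + a²) (n(a, B) = 1/(-413 + (-3 + a + a²)) = 1/(-416 + a + a²))
n(565, 639) + f(C(-1, 20)) = 1/(-416 + 565 + 565²) + (-1 + 20) = 1/(-416 + 565 + 319225) + 19 = 1/319374 + 19 = 6068107/319374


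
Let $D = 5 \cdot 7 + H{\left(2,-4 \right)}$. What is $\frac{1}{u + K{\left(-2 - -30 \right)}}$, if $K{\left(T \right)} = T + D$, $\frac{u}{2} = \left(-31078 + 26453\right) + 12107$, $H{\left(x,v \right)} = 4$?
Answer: $\frac{1}{15031} \approx 6.6529 \cdot 10^{-5}$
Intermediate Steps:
$u = 14964$ ($u = 2 \left(\left(-31078 + 26453\right) + 12107\right) = 2 \left(-4625 + 12107\right) = 2 \cdot 7482 = 14964$)
$D = 39$ ($D = 5 \cdot 7 + 4 = 35 + 4 = 39$)
$K{\left(T \right)} = 39 + T$ ($K{\left(T \right)} = T + 39 = 39 + T$)
$\frac{1}{u + K{\left(-2 - -30 \right)}} = \frac{1}{14964 + \left(39 - -28\right)} = \frac{1}{14964 + \left(39 + \left(-2 + 30\right)\right)} = \frac{1}{14964 + \left(39 + 28\right)} = \frac{1}{14964 + 67} = \frac{1}{15031}$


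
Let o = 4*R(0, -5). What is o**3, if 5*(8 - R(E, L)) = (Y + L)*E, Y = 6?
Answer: 32768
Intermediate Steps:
R(E, L) = 8 - E*(6 + L)/5 (R(E, L) = 8 - (6 + L)*E/5 = 8 - E*(6 + L)/5)
o = 32 (o = 4*(8 - 6/5*0 - 1/5*0*(-5)) = 4*(8 + 0 + 0) = 4*8 = 32)
o**3 = 32**3 = 32768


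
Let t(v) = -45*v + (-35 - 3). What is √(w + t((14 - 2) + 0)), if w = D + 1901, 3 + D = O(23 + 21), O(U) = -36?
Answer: 2*√321 ≈ 35.833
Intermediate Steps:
D = -39 (D = -3 - 36 = -39)
w = 1862 (w = -39 + 1901 = 1862)
t(v) = -38 - 45*v (t(v) = -45*v - 38 = -38 - 45*v)
√(w + t((14 - 2) + 0)) = √(1862 + (-38 - 45*((14 - 2) + 0))) = √(1862 + (-38 - 45*(12 + 0))) = √(1862 + (-38 - 45*12)) = √(1862 + (-38 - 540)) = √(1862 - 578) = √1284 = 2*√321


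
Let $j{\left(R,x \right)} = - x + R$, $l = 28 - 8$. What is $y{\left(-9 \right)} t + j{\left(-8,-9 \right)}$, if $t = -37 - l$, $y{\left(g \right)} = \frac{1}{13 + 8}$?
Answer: $- \frac{12}{7} \approx -1.7143$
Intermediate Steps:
$l = 20$ ($l = 28 - 8 = 20$)
$j{\left(R,x \right)} = R - x$
$y{\left(g \right)} = \frac{1}{21}$
$t = -57$ ($t = -37 - 20 = -57$)
$y{\left(-9 \right)} t + j{\left(-8,-9 \right)} = \frac{1}{21} \left(-57\right) - -1 = - \frac{19}{7} + \left(-8 + 9\right) = - \frac{19}{7} + 1 = - \frac{12}{7}$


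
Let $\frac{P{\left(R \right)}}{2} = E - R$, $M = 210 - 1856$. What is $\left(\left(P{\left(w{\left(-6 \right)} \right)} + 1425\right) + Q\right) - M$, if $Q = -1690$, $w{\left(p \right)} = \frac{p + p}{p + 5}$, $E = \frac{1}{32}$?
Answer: $\frac{21713}{16} \approx 1357.1$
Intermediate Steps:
$E = \frac{1}{32} \approx 0.03125$
$M = -1646$
$w{\left(p \right)} = \frac{2 p}{5 + p}$
$P{\left(R \right)} = \frac{1}{16} - 2 R$ ($P{\left(R \right)} = 2 \left(\frac{1}{32} - R\right) = \frac{1}{16} - 2 R$)
$\left(\left(P{\left(w{\left(-6 \right)} \right)} + 1425\right) + Q\right) - M = \left(\left(\left(\frac{1}{16} - 2 \cdot 2 \left(-6\right) \frac{1}{5 - 6}\right) + 1425\right) - 1690\right) - -1646 = \left(\left(\left(\frac{1}{16} - 2 \cdot 2 \left(-6\right) \frac{1}{-1}\right) + 1425\right) - 1690\right) + 1646 = \left(\left(\left(\frac{1}{16} - 2 \cdot 2 \left(-6\right) \left(-1\right)\right) + 1425\right) - 1690\right) + 1646 = \left(\left(\left(\frac{1}{16} - 24\right) + 1425\right) - 1690\right) + 1646 = \left(\left(- \frac{383}{16} + 1425\right) - 1690\right) + 1646 = \left(\frac{22417}{16} - 1690\right) + 1646 = - \frac{4623}{16} + 1646 = \frac{21713}{16}$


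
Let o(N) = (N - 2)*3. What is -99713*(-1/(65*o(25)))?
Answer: 99713/4485 ≈ 22.233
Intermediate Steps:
o(N) = -6 + 3*N (o(N) = (-2 + N)*3 = -6 + 3*N)
-99713*(-1/(65*o(25))) = -99713*(-1/(65*(-6 + 3*25))) = -99713*(-1/(65*(-6 + 75))) = -99713/((-65*69)) = -99713/(-4485) = -99713*(-1/4485) = 99713/4485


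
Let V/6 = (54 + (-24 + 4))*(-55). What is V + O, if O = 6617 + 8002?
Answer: 3399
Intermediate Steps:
O = 14619
V = -11220 (V = 6*((54 + (-24 + 4))*(-55)) = 6*((54 - 20)*(-55)) = 6*(34*(-55)) = 6*(-1870) = -11220)
V + O = -11220 + 14619 = 3399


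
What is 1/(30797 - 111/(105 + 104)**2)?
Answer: 43681/1345243646 ≈ 3.2471e-5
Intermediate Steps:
1/(30797 - 111/(105 + 104)**2) = 1/(30797 - 111/(209**2)) = 1/(30797 - 111/43681) = 1/(1345243646/43681) = 43681/1345243646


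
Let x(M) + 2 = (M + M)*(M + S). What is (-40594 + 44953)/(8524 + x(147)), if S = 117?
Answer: 4359/86138 ≈ 0.050605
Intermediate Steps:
x(M) = -2 + 2*M*(117 + M) (x(M) = -2 + (M + M)*(M + 117) = -2 + (2*M)*(117 + M) = -2 + 2*M*(117 + M))
(-40594 + 44953)/(8524 + x(147)) = (-40594 + 44953)/(8524 + (-2 + 2*147² + 234*147)) = 4359/(8524 + (-2 + 2*21609 + 34398)) = 4359/(8524 + (-2 + 43218 + 34398)) = 4359/(8524 + 77614) = 4359/86138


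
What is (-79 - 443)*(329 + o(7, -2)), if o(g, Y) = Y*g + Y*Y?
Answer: -166518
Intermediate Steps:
o(g, Y) = Y**2 + Y*g (o(g, Y) = Y*g + Y**2 = Y**2 + Y*g)
(-79 - 443)*(329 + o(7, -2)) = (-79 - 443)*(329 - 2*(-2 + 7)) = -522*(329 - 2*5) = -522*(329 - 10) = -522*319 = -166518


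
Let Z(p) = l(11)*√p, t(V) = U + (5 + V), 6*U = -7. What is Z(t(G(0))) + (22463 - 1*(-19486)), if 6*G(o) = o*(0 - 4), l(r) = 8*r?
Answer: 41949 + 44*√138/3 ≈ 42121.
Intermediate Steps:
U = -7/6 (U = (⅙)*(-7) = -7/6 ≈ -1.1667)
G(o) = -2*o/3 (G(o) = (o*(0 - 4))/6 = (o*(-4))/6 = (-4*o)/6 = -2*o/3)
t(V) = 23/6 + V (t(V) = -7/6 + (5 + V) = 23/6 + V)
Z(p) = 88*√p (Z(p) = (8*11)*√p = 88*√p)
Z(t(G(0))) + (22463 - 1*(-19486)) = 88*√(23/6 - ⅔*0) + (22463 - 1*(-19486)) = 88*√(23/6 + 0) + (22463 + 19486) = 88*√(23/6) + 41949 = 88*(√138/6) + 41949 = 44*√138/3 + 41949 = 41949 + 44*√138/3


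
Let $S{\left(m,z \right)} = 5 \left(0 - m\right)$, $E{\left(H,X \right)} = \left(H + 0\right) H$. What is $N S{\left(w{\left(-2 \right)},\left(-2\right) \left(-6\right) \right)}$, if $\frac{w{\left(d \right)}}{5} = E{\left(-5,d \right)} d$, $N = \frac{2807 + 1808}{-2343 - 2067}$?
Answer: $- \frac{576875}{441} \approx -1308.1$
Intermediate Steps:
$N = - \frac{923}{882}$ ($N = \frac{4615}{-4410} = 4615 \left(- \frac{1}{4410}\right) = - \frac{923}{882} \approx -1.0465$)
$E{\left(H,X \right)} = H^{2}$ ($E{\left(H,X \right)} = H H = H^{2}$)
$w{\left(d \right)} = 125 d$ ($w{\left(d \right)} = 5 \left(-5\right)^{2} d = 5 \cdot 25 d = 125 d$)
$S{\left(m,z \right)} = - 5 m$ ($S{\left(m,z \right)} = 5 \left(- m\right) = - 5 m$)
$N S{\left(w{\left(-2 \right)},\left(-2\right) \left(-6\right) \right)} = - \frac{923 \left(- 5 \cdot 125 \left(-2\right)\right)}{882} = - \frac{923 \left(\left(-5\right) \left(-250\right)\right)}{882} = \left(- \frac{923}{882}\right) 1250 = - \frac{576875}{441}$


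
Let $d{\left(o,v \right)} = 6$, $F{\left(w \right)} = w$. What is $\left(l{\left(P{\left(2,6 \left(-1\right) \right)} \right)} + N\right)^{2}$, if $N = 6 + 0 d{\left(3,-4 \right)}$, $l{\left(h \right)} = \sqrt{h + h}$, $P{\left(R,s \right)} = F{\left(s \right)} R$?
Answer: $12 + 24 i \sqrt{6} \approx 12.0 + 58.788 i$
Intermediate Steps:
$P{\left(R,s \right)} = R s$ ($P{\left(R,s \right)} = s R = R s$)
$l{\left(h \right)} = \sqrt{2} \sqrt{h}$ ($l{\left(h \right)} = \sqrt{2 h} = \sqrt{2} \sqrt{h}$)
$N = 6$ ($N = 6 + 0 \cdot 6 = 6 + 0 = 6$)
$\left(l{\left(P{\left(2,6 \left(-1\right) \right)} \right)} + N\right)^{2} = \left(\sqrt{2} \sqrt{2 \cdot 6 \left(-1\right)} + 6\right)^{2} = \left(\sqrt{2} \sqrt{2 \left(-6\right)} + 6\right)^{2} = \left(\sqrt{2} \sqrt{-12} + 6\right)^{2} = \left(\sqrt{2} \cdot 2 i \sqrt{3} + 6\right)^{2} = \left(2 i \sqrt{6} + 6\right)^{2} = \left(6 + 2 i \sqrt{6}\right)^{2}$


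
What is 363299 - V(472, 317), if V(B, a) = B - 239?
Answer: 363066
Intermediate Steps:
V(B, a) = -239 + B
363299 - V(472, 317) = 363299 - (-239 + 472) = 363299 - 1*233 = 363299 - 233 = 363066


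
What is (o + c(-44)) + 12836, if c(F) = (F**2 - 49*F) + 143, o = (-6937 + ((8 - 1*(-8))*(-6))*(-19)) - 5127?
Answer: 6831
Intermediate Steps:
o = -10240 (o = (-6937 + ((8 + 8)*(-6))*(-19)) - 5127 = (-6937 + (16*(-6))*(-19)) - 5127 = (-6937 - 96*(-19)) - 5127 = (-6937 + 1824) - 5127 = -5113 - 5127 = -10240)
c(F) = 143 + F**2 - 49*F
(o + c(-44)) + 12836 = (-10240 + (143 + (-44)**2 - 49*(-44))) + 12836 = (-10240 + (143 + 1936 + 2156)) + 12836 = (-10240 + 4235) + 12836 = -6005 + 12836 = 6831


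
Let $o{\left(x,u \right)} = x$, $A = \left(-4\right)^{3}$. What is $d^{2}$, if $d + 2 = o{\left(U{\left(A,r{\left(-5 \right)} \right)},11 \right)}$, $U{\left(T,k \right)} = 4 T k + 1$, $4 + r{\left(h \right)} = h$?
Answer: $5303809$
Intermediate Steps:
$A = -64$
$r{\left(h \right)} = -4 + h$
$U{\left(T,k \right)} = 1 + 4 T k$ ($U{\left(T,k \right)} = 4 T k + 1 = 1 + 4 T k$)
$d = 2303$ ($d = -2 + \left(1 + 4 \left(-64\right) \left(-4 - 5\right)\right) = -2 + \left(1 + 4 \left(-64\right) \left(-9\right)\right) = -2 + \left(1 + 2304\right) = -2 + 2305 = 2303$)
$d^{2} = 2303^{2} = 5303809$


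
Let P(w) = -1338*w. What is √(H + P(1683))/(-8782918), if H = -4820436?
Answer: -3*I*√785810/8782918 ≈ -0.00030279*I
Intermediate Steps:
√(H + P(1683))/(-8782918) = √(-4820436 - 1338*1683)/(-8782918) = √(-4820436 - 2251854)*(-1/8782918) = √(-7072290)*(-1/8782918) = (3*I*√785810)*(-1/8782918) = -3*I*√785810/8782918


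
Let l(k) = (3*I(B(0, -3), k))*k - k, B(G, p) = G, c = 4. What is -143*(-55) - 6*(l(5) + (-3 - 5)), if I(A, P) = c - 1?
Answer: 7673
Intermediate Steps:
I(A, P) = 3 (I(A, P) = 4 - 1 = 3)
l(k) = 8*k (l(k) = (3*3)*k - k = 9*k - k = 8*k)
-143*(-55) - 6*(l(5) + (-3 - 5)) = -143*(-55) - 6*(8*5 + (-3 - 5)) = 7865 - 6*(40 - 8) = 7865 - 6*32 = 7865 - 192 = 7673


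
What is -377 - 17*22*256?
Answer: -96121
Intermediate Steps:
-377 - 17*22*256 = -377 - 374*256 = -377 - 95744 = -96121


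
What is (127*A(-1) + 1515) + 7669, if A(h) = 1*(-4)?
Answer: 8676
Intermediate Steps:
A(h) = -4
(127*A(-1) + 1515) + 7669 = (127*(-4) + 1515) + 7669 = (-508 + 1515) + 7669 = 1007 + 7669 = 8676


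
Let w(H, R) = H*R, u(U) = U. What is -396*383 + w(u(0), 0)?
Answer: -151668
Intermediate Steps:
-396*383 + w(u(0), 0) = -396*383 + 0*0 = -151668 + 0 = -151668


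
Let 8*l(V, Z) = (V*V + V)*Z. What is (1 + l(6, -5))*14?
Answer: -707/2 ≈ -353.50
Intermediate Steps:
l(V, Z) = Z*(V + V**2)/8 (l(V, Z) = ((V*V + V)*Z)/8 = ((V**2 + V)*Z)/8 = ((V + V**2)*Z)/8 = (Z*(V + V**2))/8 = Z*(V + V**2)/8)
(1 + l(6, -5))*14 = (1 + (1/8)*6*(-5)*(1 + 6))*14 = (1 + (1/8)*6*(-5)*7)*14 = (1 - 105/4)*14 = -101/4*14 = -707/2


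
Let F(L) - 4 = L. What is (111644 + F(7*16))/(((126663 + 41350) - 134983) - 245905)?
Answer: -22352/42575 ≈ -0.52500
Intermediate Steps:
F(L) = 4 + L
(111644 + F(7*16))/(((126663 + 41350) - 134983) - 245905) = (111644 + (4 + 7*16))/(((126663 + 41350) - 134983) - 245905) = (111644 + (4 + 112))/((168013 - 134983) - 245905) = (111644 + 116)/(33030 - 245905) = 111760/(-212875) = 111760*(-1/212875) = -22352/42575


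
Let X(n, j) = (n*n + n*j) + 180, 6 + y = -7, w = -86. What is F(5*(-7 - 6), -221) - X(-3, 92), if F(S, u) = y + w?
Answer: -12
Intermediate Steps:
y = -13 (y = -6 - 7 = -13)
X(n, j) = 180 + n**2 + j*n (X(n, j) = (n**2 + j*n) + 180 = 180 + n**2 + j*n)
F(S, u) = -99 (F(S, u) = -13 - 86 = -99)
F(5*(-7 - 6), -221) - X(-3, 92) = -99 - (180 + (-3)**2 + 92*(-3)) = -99 - (180 + 9 - 276) = -99 - 1*(-87) = -99 + 87 = -12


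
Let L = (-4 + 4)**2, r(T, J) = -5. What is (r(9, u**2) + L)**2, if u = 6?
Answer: 25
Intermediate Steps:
L = 0 (L = 0**2 = 0)
(r(9, u**2) + L)**2 = (-5 + 0)**2 = (-5)**2 = 25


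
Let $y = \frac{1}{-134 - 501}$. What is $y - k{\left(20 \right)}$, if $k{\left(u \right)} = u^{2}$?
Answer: $- \frac{254001}{635} \approx -400.0$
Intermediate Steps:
$y = - \frac{1}{635}$ ($y = \frac{1}{-635} = - \frac{1}{635} \approx -0.0015748$)
$y - k{\left(20 \right)} = - \frac{1}{635} - 20^{2} = - \frac{1}{635} - 400 = - \frac{254001}{635}$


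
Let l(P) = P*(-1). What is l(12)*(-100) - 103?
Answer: 1097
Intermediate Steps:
l(P) = -P
l(12)*(-100) - 103 = -1*12*(-100) - 103 = -12*(-100) - 103 = 1200 - 103 = 1097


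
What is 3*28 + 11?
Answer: 95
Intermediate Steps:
3*28 + 11 = 84 + 11 = 95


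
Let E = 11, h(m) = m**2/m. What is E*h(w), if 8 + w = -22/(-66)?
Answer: -253/3 ≈ -84.333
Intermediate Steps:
w = -23/3 (w = -8 - 22/(-66) = -8 - 22*(-1/66) = -8 + 1/3 = -23/3 ≈ -7.6667)
h(m) = m
E*h(w) = 11*(-23/3) = -253/3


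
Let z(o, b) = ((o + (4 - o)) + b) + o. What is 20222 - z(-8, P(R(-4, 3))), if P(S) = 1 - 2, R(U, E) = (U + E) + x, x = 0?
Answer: 20227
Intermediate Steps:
R(U, E) = E + U (R(U, E) = (U + E) + 0 = (E + U) + 0 = E + U)
P(S) = -1
z(o, b) = 4 + b + o (z(o, b) = (4 + b) + o = 4 + b + o)
20222 - z(-8, P(R(-4, 3))) = 20222 - (4 - 1 - 8) = 20222 - 1*(-5) = 20222 + 5 = 20227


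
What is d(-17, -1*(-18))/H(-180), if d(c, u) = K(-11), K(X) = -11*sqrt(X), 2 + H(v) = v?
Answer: 11*I*sqrt(11)/182 ≈ 0.20046*I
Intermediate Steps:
H(v) = -2 + v
d(c, u) = -11*I*sqrt(11)
d(-17, -1*(-18))/H(-180) = (-11*I*sqrt(11))/(-2 - 180) = -11*I*sqrt(11)/(-182) = -11*I*sqrt(11)*(-1/182) = 11*I*sqrt(11)/182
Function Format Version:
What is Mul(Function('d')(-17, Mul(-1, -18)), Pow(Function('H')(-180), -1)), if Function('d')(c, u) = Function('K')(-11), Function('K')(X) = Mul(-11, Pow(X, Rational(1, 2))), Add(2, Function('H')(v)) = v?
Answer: Mul(Rational(11, 182), I, Pow(11, Rational(1, 2))) ≈ Mul(0.20046, I)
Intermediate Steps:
Function('H')(v) = Add(-2, v)
Function('d')(c, u) = Mul(-11, I, Pow(11, Rational(1, 2))) (Function('d')(c, u) = Mul(-11, Pow(-11, Rational(1, 2))) = Mul(-11, Mul(I, Pow(11, Rational(1, 2)))) = Mul(-11, I, Pow(11, Rational(1, 2))))
Mul(Function('d')(-17, Mul(-1, -18)), Pow(Function('H')(-180), -1)) = Mul(Mul(-11, I, Pow(11, Rational(1, 2))), Pow(Add(-2, -180), -1)) = Mul(Mul(-11, I, Pow(11, Rational(1, 2))), Pow(-182, -1)) = Mul(Mul(-11, I, Pow(11, Rational(1, 2))), Rational(-1, 182)) = Mul(Rational(11, 182), I, Pow(11, Rational(1, 2)))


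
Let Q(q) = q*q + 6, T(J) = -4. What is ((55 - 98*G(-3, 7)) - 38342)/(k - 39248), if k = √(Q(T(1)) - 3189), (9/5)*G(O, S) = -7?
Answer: 13389572944/13863678039 + 341153*I*√3167/13863678039 ≈ 0.9658 + 0.0013848*I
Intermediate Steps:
G(O, S) = -35/9 (G(O, S) = (5/9)*(-7) = -35/9)
Q(q) = 6 + q² (Q(q) = q² + 6 = 6 + q²)
k = I*√3167 (k = √((6 + (-4)²) - 3189) = √((6 + 16) - 3189) = √(22 - 3189) = √(-3167) = I*√3167 ≈ 56.276*I)
((55 - 98*G(-3, 7)) - 38342)/(k - 39248) = ((55 - 98*(-35/9)) - 38342)/(I*√3167 - 39248) = ((55 + 3430/9) - 38342)/(-39248 + I*√3167) = (3925/9 - 38342)/(-39248 + I*√3167) = -341153/(9*(-39248 + I*√3167))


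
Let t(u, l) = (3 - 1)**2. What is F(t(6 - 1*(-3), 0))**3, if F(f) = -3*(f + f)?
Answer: -13824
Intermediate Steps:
t(u, l) = 4 (t(u, l) = 2**2 = 4)
F(f) = -6*f
F(t(6 - 1*(-3), 0))**3 = (-6*4)**3 = (-24)**3 = -13824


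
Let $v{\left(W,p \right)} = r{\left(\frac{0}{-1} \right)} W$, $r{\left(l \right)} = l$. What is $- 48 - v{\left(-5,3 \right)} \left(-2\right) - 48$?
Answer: $-48$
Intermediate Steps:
$v{\left(W,p \right)} = 0$ ($v{\left(W,p \right)} = \frac{0}{-1} W = 0 \left(-1\right) W = 0 W = 0$)
$- 48 - v{\left(-5,3 \right)} \left(-2\right) - 48 = - 48 \left(-1\right) 0 \left(-2\right) - 48 = - 48 \cdot 0 \left(-2\right) - 48 = \left(-48\right) 0 - 48 = 0 - 48 = -48$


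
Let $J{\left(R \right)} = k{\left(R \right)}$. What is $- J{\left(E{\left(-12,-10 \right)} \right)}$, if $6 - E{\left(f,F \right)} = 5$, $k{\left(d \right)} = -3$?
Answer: $3$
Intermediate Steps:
$E{\left(f,F \right)} = 1$ ($E{\left(f,F \right)} = 6 - 5 = 1$)
$J{\left(R \right)} = -3$
$- J{\left(E{\left(-12,-10 \right)} \right)} = \left(-1\right) \left(-3\right) = 3$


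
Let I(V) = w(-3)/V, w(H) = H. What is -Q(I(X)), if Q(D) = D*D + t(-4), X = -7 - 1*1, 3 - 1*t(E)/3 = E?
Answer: -1353/64 ≈ -21.141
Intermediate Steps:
t(E) = 9 - 3*E
X = -8 (X = -7 - 1 = -8)
I(V) = -3/V
Q(D) = 21 + D² (Q(D) = D*D + (9 - 3*(-4)) = D² + (9 + 12) = D² + 21 = 21 + D²)
-Q(I(X)) = -(21 + (-3/(-8))²) = -(21 + (-3*(-⅛))²) = -(21 + (3/8)²) = -(21 + 9/64) = -1*1353/64 = -1353/64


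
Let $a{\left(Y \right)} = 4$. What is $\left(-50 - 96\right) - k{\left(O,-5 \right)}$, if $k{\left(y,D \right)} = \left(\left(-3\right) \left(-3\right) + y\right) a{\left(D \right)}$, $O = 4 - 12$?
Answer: $-150$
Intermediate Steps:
$O = -8$ ($O = 4 - 12 = -8$)
$k{\left(y,D \right)} = 36 + 4 y$ ($k{\left(y,D \right)} = \left(\left(-3\right) \left(-3\right) + y\right) 4 = \left(9 + y\right) 4 = 36 + 4 y$)
$\left(-50 - 96\right) - k{\left(O,-5 \right)} = \left(-50 - 96\right) - \left(36 + 4 \left(-8\right)\right) = \left(-50 - 96\right) - \left(36 - 32\right) = -146 - 4 = -150$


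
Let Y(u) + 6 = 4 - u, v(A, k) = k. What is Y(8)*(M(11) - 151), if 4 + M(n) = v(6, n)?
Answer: 1440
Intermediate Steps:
M(n) = -4 + n
Y(u) = -2 - u (Y(u) = -6 + (4 - u) = -2 - u)
Y(8)*(M(11) - 151) = (-2 - 1*8)*((-4 + 11) - 151) = (-2 - 8)*(7 - 151) = -10*(-144) = 1440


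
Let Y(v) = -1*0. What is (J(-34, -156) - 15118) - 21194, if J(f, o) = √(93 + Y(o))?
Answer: -36312 + √93 ≈ -36302.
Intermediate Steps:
Y(v) = 0
J(f, o) = √93 (J(f, o) = √(93 + 0) = √93)
(J(-34, -156) - 15118) - 21194 = (√93 - 15118) - 21194 = (-15118 + √93) - 21194 = -36312 + √93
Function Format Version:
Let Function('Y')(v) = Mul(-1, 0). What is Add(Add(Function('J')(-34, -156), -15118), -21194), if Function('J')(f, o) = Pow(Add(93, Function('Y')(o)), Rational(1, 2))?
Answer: Add(-36312, Pow(93, Rational(1, 2))) ≈ -36302.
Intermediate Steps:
Function('Y')(v) = 0
Function('J')(f, o) = Pow(93, Rational(1, 2)) (Function('J')(f, o) = Pow(Add(93, 0), Rational(1, 2)) = Pow(93, Rational(1, 2)))
Add(Add(Function('J')(-34, -156), -15118), -21194) = Add(Add(Pow(93, Rational(1, 2)), -15118), -21194) = Add(Add(-15118, Pow(93, Rational(1, 2))), -21194) = Add(-36312, Pow(93, Rational(1, 2)))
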